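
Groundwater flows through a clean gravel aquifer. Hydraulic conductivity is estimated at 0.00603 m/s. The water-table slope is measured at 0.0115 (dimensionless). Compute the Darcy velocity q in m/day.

5.99

Convert K: 0.00603 m/s × 86400 = 521.0 m/day.
Hydraulic gradient i = 0.0115.
Specific discharge q = K · i = 521.0 × 0.01150 = 5.991 m/day.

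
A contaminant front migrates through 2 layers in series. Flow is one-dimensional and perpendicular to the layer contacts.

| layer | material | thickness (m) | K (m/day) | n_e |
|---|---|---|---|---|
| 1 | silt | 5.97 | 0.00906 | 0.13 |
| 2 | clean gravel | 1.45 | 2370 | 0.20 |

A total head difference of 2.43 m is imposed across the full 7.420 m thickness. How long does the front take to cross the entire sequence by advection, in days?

With flow normal to the layers, continuity requires the same specific discharge q through every layer.
Σ(b_i/K_i) = 5.97/0.00906 + 1.45/2370 = 658.9 d.
q = Δh / Σ(b_i/K_i) = 2.43 / 658.9 = 0.003688 m/day.
In each layer the seepage velocity is v_i = q/n_i, so the layer transit time is t_i = b_i·n_i / q:
  layer 1 (silt): t_1 = 5.97 × 0.13 / 0.003688 = 210.5 d
  layer 2 (clean gravel): t_2 = 1.45 × 0.20 / 0.003688 = 78.64 d
Total t = Σ t_i = 289.1 days.

289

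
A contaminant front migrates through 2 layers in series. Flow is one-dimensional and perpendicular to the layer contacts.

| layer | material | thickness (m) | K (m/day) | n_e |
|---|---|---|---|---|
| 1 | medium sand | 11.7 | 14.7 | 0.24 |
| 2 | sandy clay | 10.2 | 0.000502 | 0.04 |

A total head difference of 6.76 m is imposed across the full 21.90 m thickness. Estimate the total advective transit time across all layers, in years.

With flow normal to the layers, continuity requires the same specific discharge q through every layer.
Σ(b_i/K_i) = 11.7/14.7 + 10.2/0.000502 = 20320 d.
q = Δh / Σ(b_i/K_i) = 6.76 / 20320 = 0.0003327 m/day.
In each layer the seepage velocity is v_i = q/n_i, so the layer transit time is t_i = b_i·n_i / q:
  layer 1 (medium sand): t_1 = 11.7 × 0.24 / 0.0003327 = 8440 d
  layer 2 (sandy clay): t_2 = 10.2 × 0.04 / 0.0003327 = 1226 d
Total t = Σ t_i = 9667 days = 26.47 years.

26.5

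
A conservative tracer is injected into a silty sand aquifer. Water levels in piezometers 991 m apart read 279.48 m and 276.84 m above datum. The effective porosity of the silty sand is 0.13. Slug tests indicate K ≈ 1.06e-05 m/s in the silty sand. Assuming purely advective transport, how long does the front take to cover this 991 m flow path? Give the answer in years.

145

Convert K: 1.06e-05 m/s × 86400 = 0.9158 m/day.
Hydraulic gradient i = (279.48 − 276.84) / 991 = 2.64 / 991 = 0.002664.
Darcy flux q = K · i = 0.9158 × 0.002664 = 0.002440 m/day.
Seepage velocity v = q / n_e = 0.002440 / 0.13 = 0.01877 m/day.
Travel time t = L / v = 991 / 0.01877 = 52804 days = 144.6 years.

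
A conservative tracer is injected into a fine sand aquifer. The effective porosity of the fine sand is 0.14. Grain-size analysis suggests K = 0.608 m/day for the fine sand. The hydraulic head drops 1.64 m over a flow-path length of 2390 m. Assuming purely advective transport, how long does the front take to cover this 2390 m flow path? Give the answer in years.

2200

Hydraulic gradient i = Δh / L = 1.64 / 2390 = 0.0006862.
Darcy flux q = K · i = 0.6080 × 0.0006862 = 0.0004172 m/day.
Seepage velocity v = q / n_e = 0.0004172 / 0.14 = 0.002980 m/day.
Travel time t = L / v = 2390 / 0.002980 = 8.020e+05 days = 2196 years.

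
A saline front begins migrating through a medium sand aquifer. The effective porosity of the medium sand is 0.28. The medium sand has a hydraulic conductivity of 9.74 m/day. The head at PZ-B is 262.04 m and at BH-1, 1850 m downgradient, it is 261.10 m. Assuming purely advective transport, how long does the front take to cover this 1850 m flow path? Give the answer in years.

Hydraulic gradient i = (262.04 − 261.10) / 1850 = 0.94 / 1850 = 0.0005081.
Darcy flux q = K · i = 9.740 × 0.0005081 = 0.004949 m/day.
Seepage velocity v = q / n_e = 0.004949 / 0.28 = 0.01767 m/day.
Travel time t = L / v = 1850 / 0.01767 = 1.047e+05 days = 286.6 years.

287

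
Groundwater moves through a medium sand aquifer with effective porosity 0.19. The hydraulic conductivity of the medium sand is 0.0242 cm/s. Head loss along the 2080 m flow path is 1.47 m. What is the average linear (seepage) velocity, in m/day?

0.0778

Convert K: 0.0242 cm/s × 864 = 20.91 m/day.
Hydraulic gradient i = Δh / L = 1.47 / 2080 = 0.0007067.
Darcy flux q = K · i = 20.91 × 0.0007067 = 0.01478 m/day.
Seepage velocity v = q / n_e = 0.01478 / 0.19 = 0.07777 m/day.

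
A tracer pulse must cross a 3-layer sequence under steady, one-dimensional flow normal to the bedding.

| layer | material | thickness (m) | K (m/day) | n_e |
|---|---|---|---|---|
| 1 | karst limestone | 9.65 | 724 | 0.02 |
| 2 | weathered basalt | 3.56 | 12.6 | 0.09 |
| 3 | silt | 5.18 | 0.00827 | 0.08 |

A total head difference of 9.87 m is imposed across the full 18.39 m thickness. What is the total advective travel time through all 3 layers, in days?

58.9

With flow normal to the layers, continuity requires the same specific discharge q through every layer.
Σ(b_i/K_i) = 9.65/724 + 3.56/12.6 + 5.18/0.00827 = 626.7 d.
q = Δh / Σ(b_i/K_i) = 9.87 / 626.7 = 0.01575 m/day.
In each layer the seepage velocity is v_i = q/n_i, so the layer transit time is t_i = b_i·n_i / q:
  layer 1 (karst limestone): t_1 = 9.65 × 0.02 / 0.01575 = 12.25 d
  layer 2 (weathered basalt): t_2 = 3.56 × 0.09 / 0.01575 = 20.34 d
  layer 3 (silt): t_3 = 5.18 × 0.08 / 0.01575 = 26.31 d
Total t = Σ t_i = 58.91 days.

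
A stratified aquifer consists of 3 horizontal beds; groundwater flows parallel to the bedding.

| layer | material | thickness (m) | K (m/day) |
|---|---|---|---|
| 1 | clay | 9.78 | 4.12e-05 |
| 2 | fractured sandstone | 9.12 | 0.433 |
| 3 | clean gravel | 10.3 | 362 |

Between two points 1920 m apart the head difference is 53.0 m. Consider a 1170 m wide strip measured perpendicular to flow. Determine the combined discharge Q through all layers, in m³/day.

Flow is parallel to layering, so each bed carries its own Darcy discharge and the transmissivities add.
Σ(K_i·b_i) = 4.12e-05×9.78 + 0.433×9.12 + 362×10.3 = 3733 m²/day.
Hydraulic gradient i = Δh / L = 53.0 / 1920 = 0.02760.
Q = Σ(K_i·b_i) · W · i = 3733 × 1170 × 0.02760 = 1.205e+05 m³/day.

121000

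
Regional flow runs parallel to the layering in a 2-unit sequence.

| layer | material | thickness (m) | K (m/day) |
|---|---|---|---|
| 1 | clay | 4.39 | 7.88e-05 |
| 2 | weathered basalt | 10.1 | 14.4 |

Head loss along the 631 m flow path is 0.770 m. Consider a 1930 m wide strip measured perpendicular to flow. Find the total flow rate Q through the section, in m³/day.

Flow is parallel to layering, so each bed carries its own Darcy discharge and the transmissivities add.
Σ(K_i·b_i) = 7.88e-05×4.39 + 14.4×10.1 = 145.4 m²/day.
Hydraulic gradient i = Δh / L = 0.770 / 631 = 0.001220.
Q = Σ(K_i·b_i) · W · i = 145.4 × 1930 × 0.001220 = 342.5 m³/day.

343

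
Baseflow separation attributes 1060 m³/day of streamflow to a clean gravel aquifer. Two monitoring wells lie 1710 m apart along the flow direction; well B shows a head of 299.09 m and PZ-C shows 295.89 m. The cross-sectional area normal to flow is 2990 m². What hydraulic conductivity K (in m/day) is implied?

189

Hydraulic gradient i = (299.09 − 295.89) / 1710 = 3.2 / 1710 = 0.001871.
From Q = K·A·i, K = Q / (A·i) = 1060 / (2990 × 0.001871) = 189.4 m/day.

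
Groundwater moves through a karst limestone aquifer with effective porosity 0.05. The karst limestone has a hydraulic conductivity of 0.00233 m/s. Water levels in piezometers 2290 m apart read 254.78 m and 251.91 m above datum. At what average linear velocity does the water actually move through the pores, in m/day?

5.05

Convert K: 0.00233 m/s × 86400 = 201.3 m/day.
Hydraulic gradient i = (254.78 − 251.91) / 2290 = 2.87 / 2290 = 0.001253.
Darcy flux q = K · i = 201.3 × 0.001253 = 0.2523 m/day.
Seepage velocity v = q / n_e = 0.2523 / 0.05 = 5.046 m/day.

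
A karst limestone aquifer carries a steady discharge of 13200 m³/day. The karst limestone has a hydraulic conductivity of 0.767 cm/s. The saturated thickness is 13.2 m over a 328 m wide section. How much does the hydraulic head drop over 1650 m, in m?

Convert K: 0.767 cm/s × 864 = 662.7 m/day.
Cross-sectional area A = 328 × 13.2 = 4330 m².
From Q = K·A·i, i = Q / (K·A) = 13200 / (662.7 × 4330) = 0.004601.
Head loss Δh = i · L = 0.004601 × 1650 = 7.591 m.

7.59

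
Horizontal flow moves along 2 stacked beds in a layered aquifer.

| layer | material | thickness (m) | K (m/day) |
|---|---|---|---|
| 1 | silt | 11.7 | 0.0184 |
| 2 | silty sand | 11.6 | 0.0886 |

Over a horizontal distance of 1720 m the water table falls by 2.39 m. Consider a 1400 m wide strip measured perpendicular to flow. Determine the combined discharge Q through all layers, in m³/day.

Flow is parallel to layering, so each bed carries its own Darcy discharge and the transmissivities add.
Σ(K_i·b_i) = 0.0184×11.7 + 0.0886×11.6 = 1.243 m²/day.
Hydraulic gradient i = Δh / L = 2.39 / 1720 = 0.001390.
Q = Σ(K_i·b_i) · W · i = 1.243 × 1400 × 0.001390 = 2.418 m³/day.

2.42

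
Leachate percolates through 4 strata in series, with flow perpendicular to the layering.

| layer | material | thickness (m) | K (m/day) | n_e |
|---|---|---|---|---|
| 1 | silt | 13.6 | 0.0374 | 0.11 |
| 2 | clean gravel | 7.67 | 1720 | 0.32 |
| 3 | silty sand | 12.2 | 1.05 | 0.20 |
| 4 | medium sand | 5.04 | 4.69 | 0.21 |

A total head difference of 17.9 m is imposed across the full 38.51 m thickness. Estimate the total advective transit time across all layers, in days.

157

With flow normal to the layers, continuity requires the same specific discharge q through every layer.
Σ(b_i/K_i) = 13.6/0.0374 + 7.67/1720 + 12.2/1.05 + 5.04/4.69 = 376.3 d.
q = Δh / Σ(b_i/K_i) = 17.9 / 376.3 = 0.04756 m/day.
In each layer the seepage velocity is v_i = q/n_i, so the layer transit time is t_i = b_i·n_i / q:
  layer 1 (silt): t_1 = 13.6 × 0.11 / 0.04756 = 31.45 d
  layer 2 (clean gravel): t_2 = 7.67 × 0.32 / 0.04756 = 51.60 d
  layer 3 (silty sand): t_3 = 12.2 × 0.20 / 0.04756 = 51.30 d
  layer 4 (medium sand): t_4 = 5.04 × 0.21 / 0.04756 = 22.25 d
Total t = Σ t_i = 156.6 days.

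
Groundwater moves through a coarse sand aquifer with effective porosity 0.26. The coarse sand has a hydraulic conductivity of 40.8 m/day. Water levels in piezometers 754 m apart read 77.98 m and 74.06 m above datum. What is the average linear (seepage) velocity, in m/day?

Hydraulic gradient i = (77.98 − 74.06) / 754 = 3.92 / 754 = 0.005199.
Darcy flux q = K · i = 40.80 × 0.005199 = 0.2121 m/day.
Seepage velocity v = q / n_e = 0.2121 / 0.26 = 0.8158 m/day.

0.816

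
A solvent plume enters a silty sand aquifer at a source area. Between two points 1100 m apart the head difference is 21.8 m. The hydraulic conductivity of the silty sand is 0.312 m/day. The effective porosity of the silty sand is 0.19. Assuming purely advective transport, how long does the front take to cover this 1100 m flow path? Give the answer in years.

Hydraulic gradient i = Δh / L = 21.8 / 1100 = 0.01982.
Darcy flux q = K · i = 0.3120 × 0.01982 = 0.006183 m/day.
Seepage velocity v = q / n_e = 0.006183 / 0.19 = 0.03254 m/day.
Travel time t = L / v = 1100 / 0.03254 = 33801 days = 92.54 years.

92.5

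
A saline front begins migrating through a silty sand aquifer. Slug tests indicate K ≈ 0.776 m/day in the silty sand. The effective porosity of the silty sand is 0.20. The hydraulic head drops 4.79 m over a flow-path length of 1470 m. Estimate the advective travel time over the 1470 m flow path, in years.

318

Hydraulic gradient i = Δh / L = 4.79 / 1470 = 0.003259.
Darcy flux q = K · i = 0.7760 × 0.003259 = 0.002529 m/day.
Seepage velocity v = q / n_e = 0.002529 / 0.20 = 0.01264 m/day.
Travel time t = L / v = 1470 / 0.01264 = 1.163e+05 days = 318.3 years.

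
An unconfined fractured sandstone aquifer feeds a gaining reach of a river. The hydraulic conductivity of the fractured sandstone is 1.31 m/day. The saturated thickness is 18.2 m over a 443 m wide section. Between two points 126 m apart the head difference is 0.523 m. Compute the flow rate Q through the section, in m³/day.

43.8

Cross-sectional area A = 443 × 18.2 = 8063 m².
Hydraulic gradient i = Δh / L = 0.523 / 126 = 0.004151.
Darcy's law: Q = K · A · i = 1.310 × 8063 × 0.004151 = 43.84 m³/day.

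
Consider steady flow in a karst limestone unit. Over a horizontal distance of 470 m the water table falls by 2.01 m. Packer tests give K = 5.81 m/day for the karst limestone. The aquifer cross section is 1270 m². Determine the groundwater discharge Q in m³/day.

Hydraulic gradient i = Δh / L = 2.01 / 470 = 0.004277.
Darcy's law: Q = K · A · i = 5.810 × 1270 × 0.004277 = 31.56 m³/day.

31.6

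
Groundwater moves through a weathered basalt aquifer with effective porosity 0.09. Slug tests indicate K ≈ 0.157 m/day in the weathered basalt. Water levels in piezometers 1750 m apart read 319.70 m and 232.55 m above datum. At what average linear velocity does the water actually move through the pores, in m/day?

0.0869

Hydraulic gradient i = (319.70 − 232.55) / 1750 = 87.15 / 1750 = 0.04980.
Darcy flux q = K · i = 0.1570 × 0.04980 = 0.007819 m/day.
Seepage velocity v = q / n_e = 0.007819 / 0.09 = 0.08687 m/day.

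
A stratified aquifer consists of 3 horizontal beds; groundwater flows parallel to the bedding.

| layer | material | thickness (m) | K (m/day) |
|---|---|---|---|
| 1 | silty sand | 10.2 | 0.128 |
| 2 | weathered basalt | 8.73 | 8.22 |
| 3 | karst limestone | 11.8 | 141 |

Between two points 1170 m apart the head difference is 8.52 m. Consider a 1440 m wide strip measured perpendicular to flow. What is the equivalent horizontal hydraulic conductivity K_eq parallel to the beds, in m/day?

Flow is parallel to layering, so each bed carries its own Darcy discharge and the transmissivities add.
Σ(K_i·b_i) = 0.128×10.2 + 8.22×8.73 + 141×11.8 = 1737 m²/day.
Total thickness b = 30.73 m, so K_eq = Σ(K_i·b_i)/b = 56.52 m/day.

56.5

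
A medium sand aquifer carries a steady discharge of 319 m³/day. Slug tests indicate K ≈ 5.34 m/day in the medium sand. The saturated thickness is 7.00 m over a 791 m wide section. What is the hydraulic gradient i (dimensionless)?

0.0108

Cross-sectional area A = 791 × 7.00 = 5537 m².
From Q = K·A·i, i = Q / (K·A) = 319 / (5.340 × 5537) = 0.01079.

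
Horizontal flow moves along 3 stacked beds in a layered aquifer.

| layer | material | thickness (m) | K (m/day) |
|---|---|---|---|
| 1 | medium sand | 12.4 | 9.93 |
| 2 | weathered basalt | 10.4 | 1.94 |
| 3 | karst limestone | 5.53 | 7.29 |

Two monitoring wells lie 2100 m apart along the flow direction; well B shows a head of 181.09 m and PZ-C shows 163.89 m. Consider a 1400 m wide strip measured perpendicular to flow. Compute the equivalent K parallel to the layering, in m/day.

Flow is parallel to layering, so each bed carries its own Darcy discharge and the transmissivities add.
Σ(K_i·b_i) = 9.93×12.4 + 1.94×10.4 + 7.29×5.53 = 183.6 m²/day.
Total thickness b = 28.33 m, so K_eq = Σ(K_i·b_i)/b = 6.482 m/day.

6.48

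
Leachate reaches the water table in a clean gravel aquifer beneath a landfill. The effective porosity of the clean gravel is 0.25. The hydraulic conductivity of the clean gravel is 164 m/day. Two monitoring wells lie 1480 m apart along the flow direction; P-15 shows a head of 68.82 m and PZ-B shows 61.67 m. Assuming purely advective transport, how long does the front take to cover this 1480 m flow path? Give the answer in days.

467

Hydraulic gradient i = (68.82 − 61.67) / 1480 = 7.15 / 1480 = 0.004831.
Darcy flux q = K · i = 164.0 × 0.004831 = 0.7923 m/day.
Seepage velocity v = q / n_e = 0.7923 / 0.25 = 3.169 m/day.
Travel time t = L / v = 1480 / 3.169 = 467.0 days.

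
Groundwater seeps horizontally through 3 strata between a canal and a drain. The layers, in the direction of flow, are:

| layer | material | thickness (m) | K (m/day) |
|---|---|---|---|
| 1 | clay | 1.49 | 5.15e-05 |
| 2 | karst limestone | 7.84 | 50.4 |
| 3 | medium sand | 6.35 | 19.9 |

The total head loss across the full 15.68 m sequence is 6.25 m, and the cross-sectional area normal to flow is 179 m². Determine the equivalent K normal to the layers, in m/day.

Flow is perpendicular to layering, so the layers act in series and the equivalent K is the thickness-weighted harmonic mean.
Total thickness L = 1.49 + 7.84 + 6.35 = 15.68 m.
Σ(b_i/K_i) = 1.49/5.15e-05 + 7.84/50.4 + 6.35/19.9 = 28933 d.
K_eq = L / Σ(b_i/K_i) = 15.68 / 28933 = 0.0005420 m/day.

0.000542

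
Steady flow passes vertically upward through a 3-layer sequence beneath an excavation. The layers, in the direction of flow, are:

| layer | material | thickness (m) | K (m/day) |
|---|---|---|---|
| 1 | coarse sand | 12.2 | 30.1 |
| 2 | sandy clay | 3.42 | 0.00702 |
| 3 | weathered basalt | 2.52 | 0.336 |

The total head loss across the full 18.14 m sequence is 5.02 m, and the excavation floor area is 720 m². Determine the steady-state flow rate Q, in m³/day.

Flow is perpendicular to layering, so the layers act in series and the equivalent K is the thickness-weighted harmonic mean.
Total thickness L = 12.2 + 3.42 + 2.52 = 18.14 m.
Σ(b_i/K_i) = 12.2/30.1 + 3.42/0.00702 + 2.52/0.336 = 495.1 d.
K_eq = L / Σ(b_i/K_i) = 18.14 / 495.1 = 0.03664 m/day.
Q = K_eq · A · (Δh/L) = 0.03664 × 720 × (5.02/18.14) = 7.301 m³/day.

7.30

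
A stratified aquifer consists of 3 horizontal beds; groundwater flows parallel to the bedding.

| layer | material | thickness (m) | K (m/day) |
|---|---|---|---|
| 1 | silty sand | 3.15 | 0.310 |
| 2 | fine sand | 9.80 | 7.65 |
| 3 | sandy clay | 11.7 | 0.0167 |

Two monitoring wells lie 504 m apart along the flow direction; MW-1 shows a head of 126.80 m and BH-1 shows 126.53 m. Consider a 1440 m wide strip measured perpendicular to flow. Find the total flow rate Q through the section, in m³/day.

58.7

Flow is parallel to layering, so each bed carries its own Darcy discharge and the transmissivities add.
Σ(K_i·b_i) = 0.310×3.15 + 7.65×9.80 + 0.0167×11.7 = 76.14 m²/day.
Hydraulic gradient i = (126.80 − 126.53) / 504 = 0.27 / 504 = 0.0005357.
Q = Σ(K_i·b_i) · W · i = 76.14 × 1440 × 0.0005357 = 58.74 m³/day.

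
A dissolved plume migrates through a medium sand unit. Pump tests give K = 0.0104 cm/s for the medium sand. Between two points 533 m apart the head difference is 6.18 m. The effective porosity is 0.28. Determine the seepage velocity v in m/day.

Convert K: 0.0104 cm/s × 864 = 8.986 m/day.
Hydraulic gradient i = Δh / L = 6.18 / 533 = 0.01159.
Darcy flux q = K · i = 8.986 × 0.01159 = 0.1042 m/day.
Seepage velocity v = q / n_e = 0.1042 / 0.28 = 0.3721 m/day.

0.372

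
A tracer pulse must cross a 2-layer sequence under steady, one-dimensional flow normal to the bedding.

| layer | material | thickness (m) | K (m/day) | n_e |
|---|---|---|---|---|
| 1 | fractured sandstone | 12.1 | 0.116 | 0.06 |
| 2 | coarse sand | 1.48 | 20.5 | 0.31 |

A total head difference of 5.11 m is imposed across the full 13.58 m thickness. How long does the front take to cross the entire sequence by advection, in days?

With flow normal to the layers, continuity requires the same specific discharge q through every layer.
Σ(b_i/K_i) = 12.1/0.116 + 1.48/20.5 = 104.4 d.
q = Δh / Σ(b_i/K_i) = 5.11 / 104.4 = 0.04895 m/day.
In each layer the seepage velocity is v_i = q/n_i, so the layer transit time is t_i = b_i·n_i / q:
  layer 1 (fractured sandstone): t_1 = 12.1 × 0.06 / 0.04895 = 14.83 d
  layer 2 (coarse sand): t_2 = 1.48 × 0.31 / 0.04895 = 9.372 d
Total t = Σ t_i = 24.20 days.

24.2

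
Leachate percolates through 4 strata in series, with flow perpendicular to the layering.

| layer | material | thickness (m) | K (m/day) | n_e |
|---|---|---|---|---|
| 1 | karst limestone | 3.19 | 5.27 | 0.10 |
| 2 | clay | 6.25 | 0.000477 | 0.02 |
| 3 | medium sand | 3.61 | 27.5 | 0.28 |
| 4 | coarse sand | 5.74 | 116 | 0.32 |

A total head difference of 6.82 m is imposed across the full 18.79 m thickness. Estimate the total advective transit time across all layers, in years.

With flow normal to the layers, continuity requires the same specific discharge q through every layer.
Σ(b_i/K_i) = 3.19/5.27 + 6.25/0.000477 + 3.61/27.5 + 5.74/116 = 13104 d.
q = Δh / Σ(b_i/K_i) = 6.82 / 13104 = 0.0005205 m/day.
In each layer the seepage velocity is v_i = q/n_i, so the layer transit time is t_i = b_i·n_i / q:
  layer 1 (karst limestone): t_1 = 3.19 × 0.10 / 0.0005205 = 612.9 d
  layer 2 (clay): t_2 = 6.25 × 0.02 / 0.0005205 = 240.2 d
  layer 3 (medium sand): t_3 = 3.61 × 0.28 / 0.0005205 = 1942 d
  layer 4 (coarse sand): t_4 = 5.74 × 0.32 / 0.0005205 = 3529 d
Total t = Σ t_i = 6324 days = 17.31 years.

17.3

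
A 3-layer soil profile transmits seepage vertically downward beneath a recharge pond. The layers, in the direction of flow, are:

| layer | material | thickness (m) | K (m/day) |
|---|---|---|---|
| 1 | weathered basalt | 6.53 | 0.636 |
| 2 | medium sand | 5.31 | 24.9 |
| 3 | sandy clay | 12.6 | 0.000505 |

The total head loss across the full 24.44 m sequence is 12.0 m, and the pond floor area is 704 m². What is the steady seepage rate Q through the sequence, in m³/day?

0.338

Flow is perpendicular to layering, so the layers act in series and the equivalent K is the thickness-weighted harmonic mean.
Total thickness L = 6.53 + 5.31 + 12.6 = 24.44 m.
Σ(b_i/K_i) = 6.53/0.636 + 5.31/24.9 + 12.6/0.000505 = 24961 d.
K_eq = L / Σ(b_i/K_i) = 24.44 / 24961 = 0.0009791 m/day.
Q = K_eq · A · (Δh/L) = 0.0009791 × 704 × (12.0/24.44) = 0.3384 m³/day.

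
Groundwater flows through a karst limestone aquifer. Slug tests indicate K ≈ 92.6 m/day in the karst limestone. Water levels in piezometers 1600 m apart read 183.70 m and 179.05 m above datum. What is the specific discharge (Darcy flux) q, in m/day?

0.269

Hydraulic gradient i = (183.70 − 179.05) / 1600 = 4.65 / 1600 = 0.002906.
Specific discharge q = K · i = 92.60 × 0.002906 = 0.2691 m/day.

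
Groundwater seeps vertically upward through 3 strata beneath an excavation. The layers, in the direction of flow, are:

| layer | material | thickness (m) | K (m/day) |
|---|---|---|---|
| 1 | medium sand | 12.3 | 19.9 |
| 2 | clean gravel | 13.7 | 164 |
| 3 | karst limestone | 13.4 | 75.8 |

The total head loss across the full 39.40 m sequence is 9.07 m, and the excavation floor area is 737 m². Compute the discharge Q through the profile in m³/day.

7610

Flow is perpendicular to layering, so the layers act in series and the equivalent K is the thickness-weighted harmonic mean.
Total thickness L = 12.3 + 13.7 + 13.4 = 39.40 m.
Σ(b_i/K_i) = 12.3/19.9 + 13.7/164 + 13.4/75.8 = 0.8784 d.
K_eq = L / Σ(b_i/K_i) = 39.40 / 0.8784 = 44.85 m/day.
Q = K_eq · A · (Δh/L) = 44.85 × 737 × (9.07/39.40) = 7610 m³/day.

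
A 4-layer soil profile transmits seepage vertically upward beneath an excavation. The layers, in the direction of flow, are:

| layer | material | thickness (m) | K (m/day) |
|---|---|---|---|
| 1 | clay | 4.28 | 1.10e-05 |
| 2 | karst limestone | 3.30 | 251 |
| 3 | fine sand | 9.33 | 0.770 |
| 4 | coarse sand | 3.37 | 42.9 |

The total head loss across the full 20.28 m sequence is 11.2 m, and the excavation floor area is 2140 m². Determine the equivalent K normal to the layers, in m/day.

5.21e-05

Flow is perpendicular to layering, so the layers act in series and the equivalent K is the thickness-weighted harmonic mean.
Total thickness L = 4.28 + 3.30 + 9.33 + 3.37 = 20.28 m.
Σ(b_i/K_i) = 4.28/1.10e-05 + 3.30/251 + 9.33/0.770 + 3.37/42.9 = 3.891e+05 d.
K_eq = L / Σ(b_i/K_i) = 20.28 / 3.891e+05 = 5.212e-05 m/day.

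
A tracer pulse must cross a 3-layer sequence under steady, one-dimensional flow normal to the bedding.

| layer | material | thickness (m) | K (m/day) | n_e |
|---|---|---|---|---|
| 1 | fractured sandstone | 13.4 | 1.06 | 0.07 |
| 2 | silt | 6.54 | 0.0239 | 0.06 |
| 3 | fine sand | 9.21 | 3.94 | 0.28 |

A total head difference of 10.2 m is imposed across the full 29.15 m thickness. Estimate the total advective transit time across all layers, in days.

With flow normal to the layers, continuity requires the same specific discharge q through every layer.
Σ(b_i/K_i) = 13.4/1.06 + 6.54/0.0239 + 9.21/3.94 = 288.6 d.
q = Δh / Σ(b_i/K_i) = 10.2 / 288.6 = 0.03534 m/day.
In each layer the seepage velocity is v_i = q/n_i, so the layer transit time is t_i = b_i·n_i / q:
  layer 1 (fractured sandstone): t_1 = 13.4 × 0.07 / 0.03534 = 26.54 d
  layer 2 (silt): t_2 = 6.54 × 0.06 / 0.03534 = 11.10 d
  layer 3 (fine sand): t_3 = 9.21 × 0.28 / 0.03534 = 72.97 d
Total t = Σ t_i = 110.6 days.

111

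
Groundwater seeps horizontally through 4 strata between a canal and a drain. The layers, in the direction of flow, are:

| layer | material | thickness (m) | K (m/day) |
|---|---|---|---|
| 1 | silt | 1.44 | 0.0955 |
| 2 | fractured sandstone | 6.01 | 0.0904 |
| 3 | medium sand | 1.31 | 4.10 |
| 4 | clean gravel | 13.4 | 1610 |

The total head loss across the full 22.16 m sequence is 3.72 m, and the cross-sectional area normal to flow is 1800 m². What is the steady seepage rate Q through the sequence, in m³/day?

81.8

Flow is perpendicular to layering, so the layers act in series and the equivalent K is the thickness-weighted harmonic mean.
Total thickness L = 1.44 + 6.01 + 1.31 + 13.4 = 22.16 m.
Σ(b_i/K_i) = 1.44/0.0955 + 6.01/0.0904 + 1.31/4.10 + 13.4/1610 = 81.89 d.
K_eq = L / Σ(b_i/K_i) = 22.16 / 81.89 = 0.2706 m/day.
Q = K_eq · A · (Δh/L) = 0.2706 × 1800 × (3.72/22.16) = 81.77 m³/day.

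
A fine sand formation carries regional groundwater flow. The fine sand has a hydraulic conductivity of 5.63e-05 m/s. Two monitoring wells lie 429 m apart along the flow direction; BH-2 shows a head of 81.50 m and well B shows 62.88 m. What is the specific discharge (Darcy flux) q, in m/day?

0.211

Convert K: 5.63e-05 m/s × 86400 = 4.864 m/day.
Hydraulic gradient i = (81.50 − 62.88) / 429 = 18.62 / 429 = 0.04340.
Specific discharge q = K · i = 4.864 × 0.04340 = 0.2111 m/day.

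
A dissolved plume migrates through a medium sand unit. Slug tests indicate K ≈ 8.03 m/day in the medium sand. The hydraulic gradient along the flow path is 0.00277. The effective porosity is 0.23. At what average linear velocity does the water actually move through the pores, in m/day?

Hydraulic gradient i = 0.00277.
Darcy flux q = K · i = 8.030 × 0.002770 = 0.02224 m/day.
Seepage velocity v = q / n_e = 0.02224 / 0.23 = 0.09671 m/day.

0.0967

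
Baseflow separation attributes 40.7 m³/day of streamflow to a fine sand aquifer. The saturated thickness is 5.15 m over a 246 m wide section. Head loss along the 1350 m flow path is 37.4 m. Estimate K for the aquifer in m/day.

Cross-sectional area A = 246 × 5.15 = 1267 m².
Hydraulic gradient i = Δh / L = 37.4 / 1350 = 0.02770.
From Q = K·A·i, K = Q / (A·i) = 40.7 / (1267 × 0.02770) = 1.160 m/day.

1.16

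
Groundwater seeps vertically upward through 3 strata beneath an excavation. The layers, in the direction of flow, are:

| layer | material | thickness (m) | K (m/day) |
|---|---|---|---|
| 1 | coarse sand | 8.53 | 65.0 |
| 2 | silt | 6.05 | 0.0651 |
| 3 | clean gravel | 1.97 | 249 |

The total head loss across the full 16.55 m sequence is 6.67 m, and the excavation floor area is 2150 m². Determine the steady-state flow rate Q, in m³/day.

154

Flow is perpendicular to layering, so the layers act in series and the equivalent K is the thickness-weighted harmonic mean.
Total thickness L = 8.53 + 6.05 + 1.97 = 16.55 m.
Σ(b_i/K_i) = 8.53/65.0 + 6.05/0.0651 + 1.97/249 = 93.07 d.
K_eq = L / Σ(b_i/K_i) = 16.55 / 93.07 = 0.1778 m/day.
Q = K_eq · A · (Δh/L) = 0.1778 × 2150 × (6.67/16.55) = 154.1 m³/day.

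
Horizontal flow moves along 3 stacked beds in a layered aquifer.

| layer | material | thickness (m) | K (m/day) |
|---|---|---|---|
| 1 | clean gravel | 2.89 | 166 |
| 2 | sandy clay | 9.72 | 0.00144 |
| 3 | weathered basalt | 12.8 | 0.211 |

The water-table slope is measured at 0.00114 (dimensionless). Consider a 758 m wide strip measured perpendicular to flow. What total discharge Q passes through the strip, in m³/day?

417

Flow is parallel to layering, so each bed carries its own Darcy discharge and the transmissivities add.
Σ(K_i·b_i) = 166×2.89 + 0.00144×9.72 + 0.211×12.8 = 482.5 m²/day.
Hydraulic gradient i = 0.00114.
Q = Σ(K_i·b_i) · W · i = 482.5 × 758 × 0.001140 = 416.9 m³/day.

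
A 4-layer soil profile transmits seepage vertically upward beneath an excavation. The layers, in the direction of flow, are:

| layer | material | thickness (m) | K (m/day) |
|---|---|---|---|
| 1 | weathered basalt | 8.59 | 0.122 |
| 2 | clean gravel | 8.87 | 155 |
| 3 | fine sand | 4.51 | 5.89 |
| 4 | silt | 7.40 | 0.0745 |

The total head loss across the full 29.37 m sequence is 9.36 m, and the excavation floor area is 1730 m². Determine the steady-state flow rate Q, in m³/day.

Flow is perpendicular to layering, so the layers act in series and the equivalent K is the thickness-weighted harmonic mean.
Total thickness L = 8.59 + 8.87 + 4.51 + 7.40 = 29.37 m.
Σ(b_i/K_i) = 8.59/0.122 + 8.87/155 + 4.51/5.89 + 7.40/0.0745 = 170.6 d.
K_eq = L / Σ(b_i/K_i) = 29.37 / 170.6 = 0.1722 m/day.
Q = K_eq · A · (Δh/L) = 0.1722 × 1730 × (9.36/29.37) = 94.94 m³/day.

94.9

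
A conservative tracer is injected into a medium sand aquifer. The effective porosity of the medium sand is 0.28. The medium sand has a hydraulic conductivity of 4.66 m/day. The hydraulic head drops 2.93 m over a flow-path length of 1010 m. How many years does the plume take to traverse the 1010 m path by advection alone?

57.3

Hydraulic gradient i = Δh / L = 2.93 / 1010 = 0.002901.
Darcy flux q = K · i = 4.660 × 0.002901 = 0.01352 m/day.
Seepage velocity v = q / n_e = 0.01352 / 0.28 = 0.04828 m/day.
Travel time t = L / v = 1010 / 0.04828 = 20919 days = 57.27 years.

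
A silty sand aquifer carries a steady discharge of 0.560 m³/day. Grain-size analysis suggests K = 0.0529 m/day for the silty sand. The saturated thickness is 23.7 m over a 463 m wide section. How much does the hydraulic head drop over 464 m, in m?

0.448

Cross-sectional area A = 463 × 23.7 = 10973 m².
From Q = K·A·i, i = Q / (K·A) = 0.560 / (0.05290 × 10973) = 0.0009647.
Head loss Δh = i · L = 0.0009647 × 464 = 0.4476 m.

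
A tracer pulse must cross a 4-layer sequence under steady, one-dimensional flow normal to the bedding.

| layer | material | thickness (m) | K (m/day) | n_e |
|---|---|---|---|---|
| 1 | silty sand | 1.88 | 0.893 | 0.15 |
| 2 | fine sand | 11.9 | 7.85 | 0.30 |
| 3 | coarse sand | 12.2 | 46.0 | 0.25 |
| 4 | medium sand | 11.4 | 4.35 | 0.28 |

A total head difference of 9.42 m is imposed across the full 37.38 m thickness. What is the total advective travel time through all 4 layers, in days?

With flow normal to the layers, continuity requires the same specific discharge q through every layer.
Σ(b_i/K_i) = 1.88/0.893 + 11.9/7.85 + 12.2/46.0 + 11.4/4.35 = 6.507 d.
q = Δh / Σ(b_i/K_i) = 9.42 / 6.507 = 1.448 m/day.
In each layer the seepage velocity is v_i = q/n_i, so the layer transit time is t_i = b_i·n_i / q:
  layer 1 (silty sand): t_1 = 1.88 × 0.15 / 1.448 = 0.1948 d
  layer 2 (fine sand): t_2 = 11.9 × 0.30 / 1.448 = 2.466 d
  layer 3 (coarse sand): t_3 = 12.2 × 0.25 / 1.448 = 2.107 d
  layer 4 (medium sand): t_4 = 11.4 × 0.28 / 1.448 = 2.205 d
Total t = Σ t_i = 6.973 days.

6.97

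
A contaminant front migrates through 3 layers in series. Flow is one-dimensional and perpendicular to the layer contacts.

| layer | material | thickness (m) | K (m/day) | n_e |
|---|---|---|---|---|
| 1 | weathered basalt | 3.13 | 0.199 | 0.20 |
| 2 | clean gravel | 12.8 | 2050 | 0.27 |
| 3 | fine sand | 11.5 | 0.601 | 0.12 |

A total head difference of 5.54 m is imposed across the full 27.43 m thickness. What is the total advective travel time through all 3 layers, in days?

With flow normal to the layers, continuity requires the same specific discharge q through every layer.
Σ(b_i/K_i) = 3.13/0.199 + 12.8/2050 + 11.5/0.601 = 34.87 d.
q = Δh / Σ(b_i/K_i) = 5.54 / 34.87 = 0.1589 m/day.
In each layer the seepage velocity is v_i = q/n_i, so the layer transit time is t_i = b_i·n_i / q:
  layer 1 (weathered basalt): t_1 = 3.13 × 0.20 / 0.1589 = 3.940 d
  layer 2 (clean gravel): t_2 = 12.8 × 0.27 / 0.1589 = 21.75 d
  layer 3 (fine sand): t_3 = 11.5 × 0.12 / 0.1589 = 8.686 d
Total t = Σ t_i = 34.38 days.

34.4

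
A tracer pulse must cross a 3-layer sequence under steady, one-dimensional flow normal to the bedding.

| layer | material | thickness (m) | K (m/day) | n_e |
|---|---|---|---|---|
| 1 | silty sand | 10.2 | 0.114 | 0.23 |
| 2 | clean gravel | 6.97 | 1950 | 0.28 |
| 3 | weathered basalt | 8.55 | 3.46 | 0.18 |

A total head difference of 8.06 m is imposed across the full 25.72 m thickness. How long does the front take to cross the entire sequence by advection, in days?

With flow normal to the layers, continuity requires the same specific discharge q through every layer.
Σ(b_i/K_i) = 10.2/0.114 + 6.97/1950 + 8.55/3.46 = 91.95 d.
q = Δh / Σ(b_i/K_i) = 8.06 / 91.95 = 0.08766 m/day.
In each layer the seepage velocity is v_i = q/n_i, so the layer transit time is t_i = b_i·n_i / q:
  layer 1 (silty sand): t_1 = 10.2 × 0.23 / 0.08766 = 26.76 d
  layer 2 (clean gravel): t_2 = 6.97 × 0.28 / 0.08766 = 22.26 d
  layer 3 (weathered basalt): t_3 = 8.55 × 0.18 / 0.08766 = 17.56 d
Total t = Σ t_i = 66.58 days.

66.6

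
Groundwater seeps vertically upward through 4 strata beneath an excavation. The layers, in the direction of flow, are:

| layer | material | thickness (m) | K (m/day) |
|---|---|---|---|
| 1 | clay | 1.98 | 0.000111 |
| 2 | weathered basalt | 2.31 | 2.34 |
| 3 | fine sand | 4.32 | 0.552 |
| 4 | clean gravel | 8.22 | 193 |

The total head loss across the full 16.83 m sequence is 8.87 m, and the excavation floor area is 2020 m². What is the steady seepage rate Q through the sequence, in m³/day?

Flow is perpendicular to layering, so the layers act in series and the equivalent K is the thickness-weighted harmonic mean.
Total thickness L = 1.98 + 2.31 + 4.32 + 8.22 = 16.83 m.
Σ(b_i/K_i) = 1.98/0.000111 + 2.31/2.34 + 4.32/0.552 + 8.22/193 = 17847 d.
K_eq = L / Σ(b_i/K_i) = 16.83 / 17847 = 0.0009430 m/day.
Q = K_eq · A · (Δh/L) = 0.0009430 × 2020 × (8.87/16.83) = 1.004 m³/day.

1.00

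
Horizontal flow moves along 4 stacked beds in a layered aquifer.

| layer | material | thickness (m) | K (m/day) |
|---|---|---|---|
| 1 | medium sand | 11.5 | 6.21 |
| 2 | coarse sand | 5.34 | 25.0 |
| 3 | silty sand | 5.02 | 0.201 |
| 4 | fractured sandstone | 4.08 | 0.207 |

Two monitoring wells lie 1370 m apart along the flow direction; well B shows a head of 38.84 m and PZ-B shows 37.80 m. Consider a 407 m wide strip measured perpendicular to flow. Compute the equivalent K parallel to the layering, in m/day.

Flow is parallel to layering, so each bed carries its own Darcy discharge and the transmissivities add.
Σ(K_i·b_i) = 6.21×11.5 + 25.0×5.34 + 0.201×5.02 + 0.207×4.08 = 206.8 m²/day.
Total thickness b = 25.94 m, so K_eq = Σ(K_i·b_i)/b = 7.971 m/day.

7.97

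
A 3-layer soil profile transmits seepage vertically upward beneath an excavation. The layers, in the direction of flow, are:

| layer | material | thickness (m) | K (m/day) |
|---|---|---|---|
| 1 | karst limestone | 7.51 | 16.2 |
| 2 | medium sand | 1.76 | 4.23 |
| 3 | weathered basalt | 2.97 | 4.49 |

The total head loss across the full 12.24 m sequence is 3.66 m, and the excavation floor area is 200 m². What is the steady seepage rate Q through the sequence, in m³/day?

475

Flow is perpendicular to layering, so the layers act in series and the equivalent K is the thickness-weighted harmonic mean.
Total thickness L = 7.51 + 1.76 + 2.97 = 12.24 m.
Σ(b_i/K_i) = 7.51/16.2 + 1.76/4.23 + 2.97/4.49 = 1.541 d.
K_eq = L / Σ(b_i/K_i) = 12.24 / 1.541 = 7.942 m/day.
Q = K_eq · A · (Δh/L) = 7.942 × 200 × (3.66/12.24) = 475.0 m³/day.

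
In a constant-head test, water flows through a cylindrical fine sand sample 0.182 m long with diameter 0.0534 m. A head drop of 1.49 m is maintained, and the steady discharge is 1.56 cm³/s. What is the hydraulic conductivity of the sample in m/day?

7.35

Cross-sectional area A = π·(d/2)² = π × (0.0534/2)² = 0.002240 m².
Convert discharge: 1.56 cm³/s = 1.560e-06 m³/s.
Darcy's law rearranged: K = Q·L / (A·Δh) = 1.560e-06 × 0.182 / (0.002240 × 1.49) = 8.508e-05 m/s = 7.351 m/day.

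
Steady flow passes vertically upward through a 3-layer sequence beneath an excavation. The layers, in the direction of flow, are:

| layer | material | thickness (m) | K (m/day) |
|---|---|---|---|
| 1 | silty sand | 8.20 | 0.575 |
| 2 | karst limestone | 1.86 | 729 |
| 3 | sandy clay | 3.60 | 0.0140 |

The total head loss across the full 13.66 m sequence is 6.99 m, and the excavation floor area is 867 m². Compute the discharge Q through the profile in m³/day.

Flow is perpendicular to layering, so the layers act in series and the equivalent K is the thickness-weighted harmonic mean.
Total thickness L = 8.20 + 1.86 + 3.60 = 13.66 m.
Σ(b_i/K_i) = 8.20/0.575 + 1.86/729 + 3.60/0.0140 = 271.4 d.
K_eq = L / Σ(b_i/K_i) = 13.66 / 271.4 = 0.05033 m/day.
Q = K_eq · A · (Δh/L) = 0.05033 × 867 × (6.99/13.66) = 22.33 m³/day.

22.3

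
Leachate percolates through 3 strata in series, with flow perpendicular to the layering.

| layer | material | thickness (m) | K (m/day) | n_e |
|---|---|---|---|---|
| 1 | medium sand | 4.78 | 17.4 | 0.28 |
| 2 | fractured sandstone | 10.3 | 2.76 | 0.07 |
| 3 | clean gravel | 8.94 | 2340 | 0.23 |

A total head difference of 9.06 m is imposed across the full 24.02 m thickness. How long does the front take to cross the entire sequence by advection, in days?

With flow normal to the layers, continuity requires the same specific discharge q through every layer.
Σ(b_i/K_i) = 4.78/17.4 + 10.3/2.76 + 8.94/2340 = 4.010 d.
q = Δh / Σ(b_i/K_i) = 9.06 / 4.010 = 2.259 m/day.
In each layer the seepage velocity is v_i = q/n_i, so the layer transit time is t_i = b_i·n_i / q:
  layer 1 (medium sand): t_1 = 4.78 × 0.28 / 2.259 = 0.5924 d
  layer 2 (fractured sandstone): t_2 = 10.3 × 0.07 / 2.259 = 0.3192 d
  layer 3 (clean gravel): t_3 = 8.94 × 0.23 / 2.259 = 0.9102 d
Total t = Σ t_i = 1.822 days.

1.82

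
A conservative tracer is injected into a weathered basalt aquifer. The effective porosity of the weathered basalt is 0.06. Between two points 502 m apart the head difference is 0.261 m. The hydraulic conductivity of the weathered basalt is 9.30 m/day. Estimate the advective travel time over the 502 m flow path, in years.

17.1

Hydraulic gradient i = Δh / L = 0.261 / 502 = 0.0005199.
Darcy flux q = K · i = 9.300 × 0.0005199 = 0.004835 m/day.
Seepage velocity v = q / n_e = 0.004835 / 0.06 = 0.08059 m/day.
Travel time t = L / v = 502 / 0.08059 = 6229 days = 17.05 years.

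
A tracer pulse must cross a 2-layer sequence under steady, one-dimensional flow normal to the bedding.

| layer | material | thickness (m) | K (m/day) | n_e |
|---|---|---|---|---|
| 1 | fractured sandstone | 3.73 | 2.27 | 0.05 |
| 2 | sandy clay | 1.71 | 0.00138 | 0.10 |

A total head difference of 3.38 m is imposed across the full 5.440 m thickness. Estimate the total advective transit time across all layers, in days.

131

With flow normal to the layers, continuity requires the same specific discharge q through every layer.
Σ(b_i/K_i) = 3.73/2.27 + 1.71/0.00138 = 1241 d.
q = Δh / Σ(b_i/K_i) = 3.38 / 1241 = 0.002724 m/day.
In each layer the seepage velocity is v_i = q/n_i, so the layer transit time is t_i = b_i·n_i / q:
  layer 1 (fractured sandstone): t_1 = 3.73 × 0.05 / 0.002724 = 68.46 d
  layer 2 (sandy clay): t_2 = 1.71 × 0.10 / 0.002724 = 62.77 d
Total t = Σ t_i = 131.2 days.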